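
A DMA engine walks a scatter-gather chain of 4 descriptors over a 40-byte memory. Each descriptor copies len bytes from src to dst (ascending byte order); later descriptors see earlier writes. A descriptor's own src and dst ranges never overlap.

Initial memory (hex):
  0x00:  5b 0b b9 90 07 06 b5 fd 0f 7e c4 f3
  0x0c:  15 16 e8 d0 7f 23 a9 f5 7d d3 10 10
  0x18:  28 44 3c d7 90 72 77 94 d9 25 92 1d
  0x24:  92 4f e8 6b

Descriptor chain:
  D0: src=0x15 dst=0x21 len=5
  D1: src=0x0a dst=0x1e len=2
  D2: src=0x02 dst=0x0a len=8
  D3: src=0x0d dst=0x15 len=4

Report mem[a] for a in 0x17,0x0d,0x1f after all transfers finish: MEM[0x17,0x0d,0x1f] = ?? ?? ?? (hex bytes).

  after D0: wrote 5B at 0x21 = d310102844
  after D1: wrote 2B at 0x1e = c4f3
  after D2: wrote 8B at 0x0a = b9900706b5fd0f7e
  after D3: wrote 4B at 0x15 = 06b5fd0f
query mem[0x17]=0xfd, mem[0x0d]=0x06, mem[0x1f]=0xf3

MEM[0x17,0x0d,0x1f] = fd 06 f3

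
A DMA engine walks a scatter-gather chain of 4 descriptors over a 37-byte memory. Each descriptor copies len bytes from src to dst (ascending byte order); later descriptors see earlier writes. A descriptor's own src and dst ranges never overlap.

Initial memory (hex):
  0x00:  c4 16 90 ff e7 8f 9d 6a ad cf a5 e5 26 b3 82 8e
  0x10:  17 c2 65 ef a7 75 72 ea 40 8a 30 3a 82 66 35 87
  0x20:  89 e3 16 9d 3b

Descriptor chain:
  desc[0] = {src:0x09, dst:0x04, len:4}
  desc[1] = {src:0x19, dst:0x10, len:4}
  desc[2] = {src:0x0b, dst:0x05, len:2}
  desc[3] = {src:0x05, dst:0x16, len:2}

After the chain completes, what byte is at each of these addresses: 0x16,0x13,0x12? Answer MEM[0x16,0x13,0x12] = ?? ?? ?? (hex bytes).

[0] 0x09->0x04 len=4 : cf a5 e5 26
[1] 0x19->0x10 len=4 : 8a 30 3a 82
[2] 0x0b->0x05 len=2 : e5 26
[3] 0x05->0x16 len=2 : e5 26
query mem[0x16]=0xe5, mem[0x13]=0x82, mem[0x12]=0x3a

MEM[0x16,0x13,0x12] = e5 82 3a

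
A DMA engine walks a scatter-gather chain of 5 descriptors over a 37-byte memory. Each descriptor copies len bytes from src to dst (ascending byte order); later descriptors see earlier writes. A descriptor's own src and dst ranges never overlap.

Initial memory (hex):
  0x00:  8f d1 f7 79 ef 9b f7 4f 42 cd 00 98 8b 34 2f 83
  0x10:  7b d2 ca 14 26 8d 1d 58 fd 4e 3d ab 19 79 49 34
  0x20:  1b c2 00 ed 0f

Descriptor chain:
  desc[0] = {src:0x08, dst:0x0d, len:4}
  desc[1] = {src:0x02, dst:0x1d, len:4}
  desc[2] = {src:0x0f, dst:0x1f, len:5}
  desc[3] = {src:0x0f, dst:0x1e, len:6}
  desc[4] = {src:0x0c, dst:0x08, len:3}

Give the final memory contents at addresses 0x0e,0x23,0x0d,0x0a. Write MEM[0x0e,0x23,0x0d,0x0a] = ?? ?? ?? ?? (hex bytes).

MEM[0x0e,0x23,0x0d,0x0a] = cd 26 42 cd

  after D0: wrote 4B at 0x0d = 42cd0098
  after D1: wrote 4B at 0x1d = f779ef9b
  after D2: wrote 5B at 0x1f = 0098d2ca14
  after D3: wrote 6B at 0x1e = 0098d2ca1426
  after D4: wrote 3B at 0x08 = 8b42cd
query mem[0x0e]=0xcd, mem[0x23]=0x26, mem[0x0d]=0x42, mem[0x0a]=0xcd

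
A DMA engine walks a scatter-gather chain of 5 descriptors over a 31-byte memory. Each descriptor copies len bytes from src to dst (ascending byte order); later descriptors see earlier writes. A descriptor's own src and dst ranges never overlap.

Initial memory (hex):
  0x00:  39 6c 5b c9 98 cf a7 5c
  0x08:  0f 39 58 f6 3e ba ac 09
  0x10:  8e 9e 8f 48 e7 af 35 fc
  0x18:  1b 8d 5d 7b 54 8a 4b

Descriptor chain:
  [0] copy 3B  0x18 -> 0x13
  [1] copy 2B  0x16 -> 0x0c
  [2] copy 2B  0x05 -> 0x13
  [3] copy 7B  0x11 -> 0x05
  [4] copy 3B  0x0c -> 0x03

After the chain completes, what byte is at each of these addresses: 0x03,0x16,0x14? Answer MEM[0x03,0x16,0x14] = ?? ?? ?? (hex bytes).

MEM[0x03,0x16,0x14] = 35 35 a7

#0 dst[0x13+3] := {0x1b,0x8d,0x5d}
#1 dst[0x0c+2] := {0x35,0xfc}
#2 dst[0x13+2] := {0xcf,0xa7}
#3 dst[0x05+7] := {0x9e,0x8f,0xcf,0xa7,0x5d,0x35,0xfc}
#4 dst[0x03+3] := {0x35,0xfc,0xac}
query mem[0x03]=0x35, mem[0x16]=0x35, mem[0x14]=0xa7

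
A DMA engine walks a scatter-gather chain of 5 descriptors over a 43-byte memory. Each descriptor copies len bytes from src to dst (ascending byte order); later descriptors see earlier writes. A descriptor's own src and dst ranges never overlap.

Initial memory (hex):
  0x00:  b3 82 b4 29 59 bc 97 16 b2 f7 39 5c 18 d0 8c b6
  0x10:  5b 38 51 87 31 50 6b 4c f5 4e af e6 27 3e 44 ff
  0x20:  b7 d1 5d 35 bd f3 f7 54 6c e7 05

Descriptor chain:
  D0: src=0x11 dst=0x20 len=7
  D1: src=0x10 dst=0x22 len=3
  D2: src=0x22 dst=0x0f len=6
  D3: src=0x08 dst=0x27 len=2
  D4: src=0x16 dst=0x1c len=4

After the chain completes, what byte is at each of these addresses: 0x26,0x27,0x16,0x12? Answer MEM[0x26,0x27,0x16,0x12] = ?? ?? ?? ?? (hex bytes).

[0] 0x11->0x20 len=7 : 38 51 87 31 50 6b 4c
[1] 0x10->0x22 len=3 : 5b 38 51
[2] 0x22->0x0f len=6 : 5b 38 51 6b 4c 54
[3] 0x08->0x27 len=2 : b2 f7
[4] 0x16->0x1c len=4 : 6b 4c f5 4e
query mem[0x26]=0x4c, mem[0x27]=0xb2, mem[0x16]=0x6b, mem[0x12]=0x6b

MEM[0x26,0x27,0x16,0x12] = 4c b2 6b 6b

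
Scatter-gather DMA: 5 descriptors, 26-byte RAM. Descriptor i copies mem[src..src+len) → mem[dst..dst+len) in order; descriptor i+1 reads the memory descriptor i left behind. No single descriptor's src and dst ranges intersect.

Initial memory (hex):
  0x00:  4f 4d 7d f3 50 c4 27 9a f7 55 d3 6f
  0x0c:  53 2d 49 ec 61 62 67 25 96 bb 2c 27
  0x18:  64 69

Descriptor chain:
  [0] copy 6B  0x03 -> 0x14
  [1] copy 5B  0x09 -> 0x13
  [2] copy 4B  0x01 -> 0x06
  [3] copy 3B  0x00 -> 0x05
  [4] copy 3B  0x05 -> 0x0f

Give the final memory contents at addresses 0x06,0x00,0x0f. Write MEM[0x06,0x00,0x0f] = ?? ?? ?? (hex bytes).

  after D0: wrote 6B at 0x14 = f350c4279af7
  after D1: wrote 5B at 0x13 = 55d36f532d
  after D2: wrote 4B at 0x06 = 4d7df350
  after D3: wrote 3B at 0x05 = 4f4d7d
  after D4: wrote 3B at 0x0f = 4f4d7d
query mem[0x06]=0x4d, mem[0x00]=0x4f, mem[0x0f]=0x4f

MEM[0x06,0x00,0x0f] = 4d 4f 4f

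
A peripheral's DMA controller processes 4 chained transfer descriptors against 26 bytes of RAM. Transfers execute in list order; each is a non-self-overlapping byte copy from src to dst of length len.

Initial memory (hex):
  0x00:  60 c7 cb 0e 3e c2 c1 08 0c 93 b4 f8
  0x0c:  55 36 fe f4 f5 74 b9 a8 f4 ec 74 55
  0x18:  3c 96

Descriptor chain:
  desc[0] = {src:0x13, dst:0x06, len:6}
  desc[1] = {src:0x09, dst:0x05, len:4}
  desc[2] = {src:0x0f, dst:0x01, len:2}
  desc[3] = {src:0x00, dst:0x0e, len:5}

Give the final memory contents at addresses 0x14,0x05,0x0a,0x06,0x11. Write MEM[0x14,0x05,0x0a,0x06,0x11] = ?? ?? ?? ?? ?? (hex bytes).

MEM[0x14,0x05,0x0a,0x06,0x11] = f4 74 55 55 0e

[0] 0x13->0x06 len=6 : a8 f4 ec 74 55 3c
[1] 0x09->0x05 len=4 : 74 55 3c 55
[2] 0x0f->0x01 len=2 : f4 f5
[3] 0x00->0x0e len=5 : 60 f4 f5 0e 3e
query mem[0x14]=0xf4, mem[0x05]=0x74, mem[0x0a]=0x55, mem[0x06]=0x55, mem[0x11]=0x0e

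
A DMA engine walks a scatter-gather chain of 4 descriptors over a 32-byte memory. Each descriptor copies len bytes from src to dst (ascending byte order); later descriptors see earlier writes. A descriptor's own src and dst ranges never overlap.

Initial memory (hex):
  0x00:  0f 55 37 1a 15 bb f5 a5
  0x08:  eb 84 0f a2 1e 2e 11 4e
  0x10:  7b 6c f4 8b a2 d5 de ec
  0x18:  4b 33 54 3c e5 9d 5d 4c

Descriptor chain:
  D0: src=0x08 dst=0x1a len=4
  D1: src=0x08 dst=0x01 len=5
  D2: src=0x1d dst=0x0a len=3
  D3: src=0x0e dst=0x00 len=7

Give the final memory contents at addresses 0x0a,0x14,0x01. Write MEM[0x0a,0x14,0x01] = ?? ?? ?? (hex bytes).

#0 dst[0x1a+4] := {0xeb,0x84,0x0f,0xa2}
#1 dst[0x01+5] := {0xeb,0x84,0x0f,0xa2,0x1e}
#2 dst[0x0a+3] := {0xa2,0x5d,0x4c}
#3 dst[0x00+7] := {0x11,0x4e,0x7b,0x6c,0xf4,0x8b,0xa2}
query mem[0x0a]=0xa2, mem[0x14]=0xa2, mem[0x01]=0x4e

MEM[0x0a,0x14,0x01] = a2 a2 4e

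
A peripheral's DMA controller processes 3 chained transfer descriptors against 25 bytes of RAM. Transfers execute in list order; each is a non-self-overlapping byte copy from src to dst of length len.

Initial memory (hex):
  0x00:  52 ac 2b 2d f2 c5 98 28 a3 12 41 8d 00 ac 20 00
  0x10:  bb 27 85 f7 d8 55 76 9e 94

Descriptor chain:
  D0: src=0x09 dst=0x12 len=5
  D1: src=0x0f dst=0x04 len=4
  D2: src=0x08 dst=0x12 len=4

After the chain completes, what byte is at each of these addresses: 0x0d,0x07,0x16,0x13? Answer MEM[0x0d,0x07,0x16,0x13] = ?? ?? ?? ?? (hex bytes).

[0] 0x09->0x12 len=5 : 12 41 8d 00 ac
[1] 0x0f->0x04 len=4 : 00 bb 27 12
[2] 0x08->0x12 len=4 : a3 12 41 8d
query mem[0x0d]=0xac, mem[0x07]=0x12, mem[0x16]=0xac, mem[0x13]=0x12

MEM[0x0d,0x07,0x16,0x13] = ac 12 ac 12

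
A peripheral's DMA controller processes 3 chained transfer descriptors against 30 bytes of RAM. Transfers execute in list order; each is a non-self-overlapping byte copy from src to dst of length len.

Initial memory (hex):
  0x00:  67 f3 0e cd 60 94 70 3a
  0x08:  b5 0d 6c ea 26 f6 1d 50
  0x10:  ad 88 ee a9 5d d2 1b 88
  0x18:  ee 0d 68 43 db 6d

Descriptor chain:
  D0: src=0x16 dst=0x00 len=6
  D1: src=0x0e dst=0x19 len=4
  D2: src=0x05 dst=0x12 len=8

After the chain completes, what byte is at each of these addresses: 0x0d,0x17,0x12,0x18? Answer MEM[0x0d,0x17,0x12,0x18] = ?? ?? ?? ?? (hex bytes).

MEM[0x0d,0x17,0x12,0x18] = f6 6c 43 ea

D0: mem[0x00..0x05] <- [1b 88 ee 0d 68 43]
D1: mem[0x19..0x1c] <- [1d 50 ad 88]
D2: mem[0x12..0x19] <- [43 70 3a b5 0d 6c ea 26]
query mem[0x0d]=0xf6, mem[0x17]=0x6c, mem[0x12]=0x43, mem[0x18]=0xea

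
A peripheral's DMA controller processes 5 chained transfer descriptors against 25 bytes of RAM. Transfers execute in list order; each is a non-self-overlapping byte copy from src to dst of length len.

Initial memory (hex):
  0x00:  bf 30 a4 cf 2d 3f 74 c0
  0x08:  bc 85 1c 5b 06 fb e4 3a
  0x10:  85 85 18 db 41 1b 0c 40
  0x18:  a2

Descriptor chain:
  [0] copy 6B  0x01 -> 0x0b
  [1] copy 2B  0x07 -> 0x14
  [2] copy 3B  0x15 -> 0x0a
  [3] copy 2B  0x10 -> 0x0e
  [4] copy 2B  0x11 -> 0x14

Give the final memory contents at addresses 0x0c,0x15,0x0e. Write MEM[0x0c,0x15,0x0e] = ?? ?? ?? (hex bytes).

D0: mem[0x0b..0x10] <- [30 a4 cf 2d 3f 74]
D1: mem[0x14..0x15] <- [c0 bc]
D2: mem[0x0a..0x0c] <- [bc 0c 40]
D3: mem[0x0e..0x0f] <- [74 85]
D4: mem[0x14..0x15] <- [85 18]
query mem[0x0c]=0x40, mem[0x15]=0x18, mem[0x0e]=0x74

MEM[0x0c,0x15,0x0e] = 40 18 74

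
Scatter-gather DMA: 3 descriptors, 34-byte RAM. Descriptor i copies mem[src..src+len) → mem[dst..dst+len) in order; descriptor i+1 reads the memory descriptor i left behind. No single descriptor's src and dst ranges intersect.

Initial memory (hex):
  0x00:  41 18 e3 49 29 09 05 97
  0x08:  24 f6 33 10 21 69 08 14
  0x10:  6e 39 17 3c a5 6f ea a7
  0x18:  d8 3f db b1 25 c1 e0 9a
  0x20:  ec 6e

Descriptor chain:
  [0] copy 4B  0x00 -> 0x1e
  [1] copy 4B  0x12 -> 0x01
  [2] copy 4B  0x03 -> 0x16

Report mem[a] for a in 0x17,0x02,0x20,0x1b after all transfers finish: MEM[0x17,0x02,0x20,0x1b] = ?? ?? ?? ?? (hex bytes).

MEM[0x17,0x02,0x20,0x1b] = 6f 3c e3 b1

#0 dst[0x1e+4] := {0x41,0x18,0xe3,0x49}
#1 dst[0x01+4] := {0x17,0x3c,0xa5,0x6f}
#2 dst[0x16+4] := {0xa5,0x6f,0x09,0x05}
query mem[0x17]=0x6f, mem[0x02]=0x3c, mem[0x20]=0xe3, mem[0x1b]=0xb1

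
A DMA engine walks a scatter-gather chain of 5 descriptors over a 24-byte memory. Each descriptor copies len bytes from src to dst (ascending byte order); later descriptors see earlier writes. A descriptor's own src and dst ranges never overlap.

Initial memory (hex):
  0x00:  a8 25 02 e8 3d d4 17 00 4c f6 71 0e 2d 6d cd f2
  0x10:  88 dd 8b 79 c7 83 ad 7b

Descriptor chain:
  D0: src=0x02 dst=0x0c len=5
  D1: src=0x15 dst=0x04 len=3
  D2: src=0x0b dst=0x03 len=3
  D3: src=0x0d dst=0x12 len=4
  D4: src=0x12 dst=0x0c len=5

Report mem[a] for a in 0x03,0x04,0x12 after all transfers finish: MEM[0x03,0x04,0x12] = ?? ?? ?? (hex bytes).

MEM[0x03,0x04,0x12] = 0e 02 e8

D0: mem[0x0c..0x10] <- [02 e8 3d d4 17]
D1: mem[0x04..0x06] <- [83 ad 7b]
D2: mem[0x03..0x05] <- [0e 02 e8]
D3: mem[0x12..0x15] <- [e8 3d d4 17]
D4: mem[0x0c..0x10] <- [e8 3d d4 17 ad]
query mem[0x03]=0x0e, mem[0x04]=0x02, mem[0x12]=0xe8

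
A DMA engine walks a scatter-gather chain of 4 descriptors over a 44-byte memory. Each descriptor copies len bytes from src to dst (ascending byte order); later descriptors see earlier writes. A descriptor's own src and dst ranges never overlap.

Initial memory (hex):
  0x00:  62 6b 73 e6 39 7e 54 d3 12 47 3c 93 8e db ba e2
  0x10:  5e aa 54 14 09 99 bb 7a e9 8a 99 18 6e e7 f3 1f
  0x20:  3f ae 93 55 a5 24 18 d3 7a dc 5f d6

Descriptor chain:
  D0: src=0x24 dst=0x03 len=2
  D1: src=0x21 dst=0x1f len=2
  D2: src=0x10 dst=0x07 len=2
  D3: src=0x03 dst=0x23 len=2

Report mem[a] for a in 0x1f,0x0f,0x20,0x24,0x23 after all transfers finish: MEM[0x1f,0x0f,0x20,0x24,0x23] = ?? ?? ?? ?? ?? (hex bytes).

MEM[0x1f,0x0f,0x20,0x24,0x23] = ae e2 93 24 a5

D0: mem[0x03..0x04] <- [a5 24]
D1: mem[0x1f..0x20] <- [ae 93]
D2: mem[0x07..0x08] <- [5e aa]
D3: mem[0x23..0x24] <- [a5 24]
query mem[0x1f]=0xae, mem[0x0f]=0xe2, mem[0x20]=0x93, mem[0x24]=0x24, mem[0x23]=0xa5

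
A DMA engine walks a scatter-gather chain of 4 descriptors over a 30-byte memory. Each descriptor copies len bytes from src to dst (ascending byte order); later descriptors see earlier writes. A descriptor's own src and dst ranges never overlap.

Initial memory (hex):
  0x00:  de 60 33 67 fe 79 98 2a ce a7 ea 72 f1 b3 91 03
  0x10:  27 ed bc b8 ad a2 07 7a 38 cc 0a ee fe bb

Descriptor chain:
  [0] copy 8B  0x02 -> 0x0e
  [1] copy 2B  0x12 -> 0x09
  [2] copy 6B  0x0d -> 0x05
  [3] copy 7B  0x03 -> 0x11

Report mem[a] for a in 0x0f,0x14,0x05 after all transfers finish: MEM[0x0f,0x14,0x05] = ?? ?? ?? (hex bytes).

  after D0: wrote 8B at 0x0e = 3367fe79982acea7
  after D1: wrote 2B at 0x09 = 982a
  after D2: wrote 6B at 0x05 = b33367fe7998
  after D3: wrote 7B at 0x11 = 67feb33367fe79
query mem[0x0f]=0x67, mem[0x14]=0x33, mem[0x05]=0xb3

MEM[0x0f,0x14,0x05] = 67 33 b3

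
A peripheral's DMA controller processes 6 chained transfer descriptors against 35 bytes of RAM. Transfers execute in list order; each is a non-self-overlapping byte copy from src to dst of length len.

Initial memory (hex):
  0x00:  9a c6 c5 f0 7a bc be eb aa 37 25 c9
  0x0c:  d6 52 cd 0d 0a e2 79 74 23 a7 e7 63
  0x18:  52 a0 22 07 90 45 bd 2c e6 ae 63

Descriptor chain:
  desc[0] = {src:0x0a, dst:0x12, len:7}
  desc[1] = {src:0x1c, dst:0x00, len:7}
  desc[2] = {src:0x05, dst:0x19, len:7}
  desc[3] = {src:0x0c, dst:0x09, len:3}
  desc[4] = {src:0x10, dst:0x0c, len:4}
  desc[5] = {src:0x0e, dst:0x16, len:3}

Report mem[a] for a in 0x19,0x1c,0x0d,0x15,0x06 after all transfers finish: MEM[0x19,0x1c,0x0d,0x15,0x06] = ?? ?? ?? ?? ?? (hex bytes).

MEM[0x19,0x1c,0x0d,0x15,0x06] = ae aa e2 52 63

#0 dst[0x12+7] := {0x25,0xc9,0xd6,0x52,0xcd,0x0d,0x0a}
#1 dst[0x00+7] := {0x90,0x45,0xbd,0x2c,0xe6,0xae,0x63}
#2 dst[0x19+7] := {0xae,0x63,0xeb,0xaa,0x37,0x25,0xc9}
#3 dst[0x09+3] := {0xd6,0x52,0xcd}
#4 dst[0x0c+4] := {0x0a,0xe2,0x25,0xc9}
#5 dst[0x16+3] := {0x25,0xc9,0x0a}
query mem[0x19]=0xae, mem[0x1c]=0xaa, mem[0x0d]=0xe2, mem[0x15]=0x52, mem[0x06]=0x63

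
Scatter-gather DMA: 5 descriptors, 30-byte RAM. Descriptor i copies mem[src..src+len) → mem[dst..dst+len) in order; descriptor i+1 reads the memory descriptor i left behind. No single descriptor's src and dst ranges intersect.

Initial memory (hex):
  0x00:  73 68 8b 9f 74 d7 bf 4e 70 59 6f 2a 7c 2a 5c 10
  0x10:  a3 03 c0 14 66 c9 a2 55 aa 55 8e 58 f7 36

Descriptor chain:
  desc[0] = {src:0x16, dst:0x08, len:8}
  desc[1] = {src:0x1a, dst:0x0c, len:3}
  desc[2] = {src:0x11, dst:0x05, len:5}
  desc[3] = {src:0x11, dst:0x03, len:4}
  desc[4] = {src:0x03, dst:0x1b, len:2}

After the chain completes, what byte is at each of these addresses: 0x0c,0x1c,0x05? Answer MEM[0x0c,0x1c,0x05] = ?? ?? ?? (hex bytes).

#0 dst[0x08+8] := {0xa2,0x55,0xaa,0x55,0x8e,0x58,0xf7,0x36}
#1 dst[0x0c+3] := {0x8e,0x58,0xf7}
#2 dst[0x05+5] := {0x03,0xc0,0x14,0x66,0xc9}
#3 dst[0x03+4] := {0x03,0xc0,0x14,0x66}
#4 dst[0x1b+2] := {0x03,0xc0}
query mem[0x0c]=0x8e, mem[0x1c]=0xc0, mem[0x05]=0x14

MEM[0x0c,0x1c,0x05] = 8e c0 14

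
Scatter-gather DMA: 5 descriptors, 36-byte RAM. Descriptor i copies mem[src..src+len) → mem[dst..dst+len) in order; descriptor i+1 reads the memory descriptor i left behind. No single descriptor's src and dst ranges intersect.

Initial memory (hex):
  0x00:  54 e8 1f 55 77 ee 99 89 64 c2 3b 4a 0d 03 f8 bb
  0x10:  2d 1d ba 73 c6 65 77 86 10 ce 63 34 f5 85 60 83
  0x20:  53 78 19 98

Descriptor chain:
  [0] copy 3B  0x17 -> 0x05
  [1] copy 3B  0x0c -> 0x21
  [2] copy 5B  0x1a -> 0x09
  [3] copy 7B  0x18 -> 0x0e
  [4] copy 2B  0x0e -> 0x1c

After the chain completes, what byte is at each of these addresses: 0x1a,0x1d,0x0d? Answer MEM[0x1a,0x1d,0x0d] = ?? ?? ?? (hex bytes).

  after D0: wrote 3B at 0x05 = 8610ce
  after D1: wrote 3B at 0x21 = 0d03f8
  after D2: wrote 5B at 0x09 = 6334f58560
  after D3: wrote 7B at 0x0e = 10ce6334f58560
  after D4: wrote 2B at 0x1c = 10ce
query mem[0x1a]=0x63, mem[0x1d]=0xce, mem[0x0d]=0x60

MEM[0x1a,0x1d,0x0d] = 63 ce 60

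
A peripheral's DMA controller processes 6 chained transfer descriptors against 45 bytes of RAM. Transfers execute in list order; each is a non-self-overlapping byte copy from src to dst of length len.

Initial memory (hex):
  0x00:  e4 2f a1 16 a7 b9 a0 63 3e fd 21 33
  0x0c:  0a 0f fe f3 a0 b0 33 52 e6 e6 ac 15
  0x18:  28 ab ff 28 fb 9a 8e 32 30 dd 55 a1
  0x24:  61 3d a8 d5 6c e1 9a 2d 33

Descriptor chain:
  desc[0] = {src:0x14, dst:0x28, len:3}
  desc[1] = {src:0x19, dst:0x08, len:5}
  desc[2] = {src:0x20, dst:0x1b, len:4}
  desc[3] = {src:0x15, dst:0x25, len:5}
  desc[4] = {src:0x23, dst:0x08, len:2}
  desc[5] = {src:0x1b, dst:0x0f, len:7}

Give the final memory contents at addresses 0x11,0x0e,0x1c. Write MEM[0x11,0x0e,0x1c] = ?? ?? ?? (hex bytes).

D0: mem[0x28..0x2a] <- [e6 e6 ac]
D1: mem[0x08..0x0c] <- [ab ff 28 fb 9a]
D2: mem[0x1b..0x1e] <- [30 dd 55 a1]
D3: mem[0x25..0x29] <- [e6 ac 15 28 ab]
D4: mem[0x08..0x09] <- [a1 61]
D5: mem[0x0f..0x15] <- [30 dd 55 a1 32 30 dd]
query mem[0x11]=0x55, mem[0x0e]=0xfe, mem[0x1c]=0xdd

MEM[0x11,0x0e,0x1c] = 55 fe dd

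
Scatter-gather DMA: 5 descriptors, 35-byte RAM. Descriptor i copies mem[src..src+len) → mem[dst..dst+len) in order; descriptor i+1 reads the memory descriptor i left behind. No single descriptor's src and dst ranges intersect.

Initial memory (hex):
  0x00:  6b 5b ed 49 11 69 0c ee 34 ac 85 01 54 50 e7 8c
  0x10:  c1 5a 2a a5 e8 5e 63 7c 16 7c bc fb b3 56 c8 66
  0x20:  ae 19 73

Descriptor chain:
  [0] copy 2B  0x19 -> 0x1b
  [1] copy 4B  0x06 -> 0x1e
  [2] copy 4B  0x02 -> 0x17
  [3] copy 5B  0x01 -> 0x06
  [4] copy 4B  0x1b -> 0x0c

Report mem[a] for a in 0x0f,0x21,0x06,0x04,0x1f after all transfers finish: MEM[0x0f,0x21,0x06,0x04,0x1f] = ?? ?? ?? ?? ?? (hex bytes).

[0] 0x19->0x1b len=2 : 7c bc
[1] 0x06->0x1e len=4 : 0c ee 34 ac
[2] 0x02->0x17 len=4 : ed 49 11 69
[3] 0x01->0x06 len=5 : 5b ed 49 11 69
[4] 0x1b->0x0c len=4 : 7c bc 56 0c
query mem[0x0f]=0x0c, mem[0x21]=0xac, mem[0x06]=0x5b, mem[0x04]=0x11, mem[0x1f]=0xee

MEM[0x0f,0x21,0x06,0x04,0x1f] = 0c ac 5b 11 ee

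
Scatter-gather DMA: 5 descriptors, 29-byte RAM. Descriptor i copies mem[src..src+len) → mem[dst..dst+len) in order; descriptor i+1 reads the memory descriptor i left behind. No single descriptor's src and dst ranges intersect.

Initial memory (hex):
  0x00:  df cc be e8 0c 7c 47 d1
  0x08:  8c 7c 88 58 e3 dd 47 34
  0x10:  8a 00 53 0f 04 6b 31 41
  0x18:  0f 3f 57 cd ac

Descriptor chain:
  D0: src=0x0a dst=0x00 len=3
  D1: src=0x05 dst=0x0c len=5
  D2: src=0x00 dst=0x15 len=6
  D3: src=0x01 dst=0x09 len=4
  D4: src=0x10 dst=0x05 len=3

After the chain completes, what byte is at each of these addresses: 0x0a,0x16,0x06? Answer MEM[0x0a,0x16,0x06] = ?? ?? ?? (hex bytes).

MEM[0x0a,0x16,0x06] = e3 58 00

[0] 0x0a->0x00 len=3 : 88 58 e3
[1] 0x05->0x0c len=5 : 7c 47 d1 8c 7c
[2] 0x00->0x15 len=6 : 88 58 e3 e8 0c 7c
[3] 0x01->0x09 len=4 : 58 e3 e8 0c
[4] 0x10->0x05 len=3 : 7c 00 53
query mem[0x0a]=0xe3, mem[0x16]=0x58, mem[0x06]=0x00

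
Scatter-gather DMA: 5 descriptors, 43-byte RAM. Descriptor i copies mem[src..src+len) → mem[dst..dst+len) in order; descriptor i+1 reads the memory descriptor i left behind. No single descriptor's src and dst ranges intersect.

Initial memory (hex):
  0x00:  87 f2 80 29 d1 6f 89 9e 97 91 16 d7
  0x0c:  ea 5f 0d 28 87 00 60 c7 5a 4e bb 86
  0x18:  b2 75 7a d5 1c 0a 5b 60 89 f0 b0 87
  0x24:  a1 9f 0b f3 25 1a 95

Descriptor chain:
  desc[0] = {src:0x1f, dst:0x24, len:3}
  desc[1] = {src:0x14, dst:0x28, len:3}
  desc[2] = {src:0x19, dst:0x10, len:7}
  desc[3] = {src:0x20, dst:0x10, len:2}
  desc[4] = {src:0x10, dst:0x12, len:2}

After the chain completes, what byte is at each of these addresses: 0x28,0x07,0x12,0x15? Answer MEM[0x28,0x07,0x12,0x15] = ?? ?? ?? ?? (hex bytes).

D0: mem[0x24..0x26] <- [60 89 f0]
D1: mem[0x28..0x2a] <- [5a 4e bb]
D2: mem[0x10..0x16] <- [75 7a d5 1c 0a 5b 60]
D3: mem[0x10..0x11] <- [89 f0]
D4: mem[0x12..0x13] <- [89 f0]
query mem[0x28]=0x5a, mem[0x07]=0x9e, mem[0x12]=0x89, mem[0x15]=0x5b

MEM[0x28,0x07,0x12,0x15] = 5a 9e 89 5b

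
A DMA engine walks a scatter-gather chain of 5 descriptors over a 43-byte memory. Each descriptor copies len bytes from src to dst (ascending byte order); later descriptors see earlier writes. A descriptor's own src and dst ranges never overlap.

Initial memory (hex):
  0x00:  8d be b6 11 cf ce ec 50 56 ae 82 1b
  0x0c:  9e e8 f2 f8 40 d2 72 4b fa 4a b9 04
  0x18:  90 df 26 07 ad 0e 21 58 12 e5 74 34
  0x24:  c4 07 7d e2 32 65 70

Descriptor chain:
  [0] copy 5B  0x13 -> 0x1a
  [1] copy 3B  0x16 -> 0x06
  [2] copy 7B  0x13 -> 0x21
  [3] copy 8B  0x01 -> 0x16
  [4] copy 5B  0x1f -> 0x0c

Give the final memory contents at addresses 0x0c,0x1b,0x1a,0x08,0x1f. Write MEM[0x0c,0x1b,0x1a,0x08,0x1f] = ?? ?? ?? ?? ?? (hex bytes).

  after D0: wrote 5B at 0x1a = 4bfa4ab904
  after D1: wrote 3B at 0x06 = b90490
  after D2: wrote 7B at 0x21 = 4bfa4ab90490df
  after D3: wrote 8B at 0x16 = beb611cfceb90490
  after D4: wrote 5B at 0x0c = 58124bfa4a
query mem[0x0c]=0x58, mem[0x1b]=0xb9, mem[0x1a]=0xce, mem[0x08]=0x90, mem[0x1f]=0x58

MEM[0x0c,0x1b,0x1a,0x08,0x1f] = 58 b9 ce 90 58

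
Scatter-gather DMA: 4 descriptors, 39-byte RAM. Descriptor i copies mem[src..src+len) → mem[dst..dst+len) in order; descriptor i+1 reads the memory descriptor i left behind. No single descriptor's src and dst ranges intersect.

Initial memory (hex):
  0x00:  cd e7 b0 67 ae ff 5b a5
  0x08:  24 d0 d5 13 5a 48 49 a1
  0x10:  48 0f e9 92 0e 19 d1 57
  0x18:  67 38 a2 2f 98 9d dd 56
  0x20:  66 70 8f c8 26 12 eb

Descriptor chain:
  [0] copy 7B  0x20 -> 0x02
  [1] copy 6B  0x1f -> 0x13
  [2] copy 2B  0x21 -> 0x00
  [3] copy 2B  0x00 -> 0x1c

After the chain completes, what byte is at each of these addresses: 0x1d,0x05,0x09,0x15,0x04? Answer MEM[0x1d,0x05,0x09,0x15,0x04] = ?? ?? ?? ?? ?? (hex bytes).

#0 dst[0x02+7] := {0x66,0x70,0x8f,0xc8,0x26,0x12,0xeb}
#1 dst[0x13+6] := {0x56,0x66,0x70,0x8f,0xc8,0x26}
#2 dst[0x00+2] := {0x70,0x8f}
#3 dst[0x1c+2] := {0x70,0x8f}
query mem[0x1d]=0x8f, mem[0x05]=0xc8, mem[0x09]=0xd0, mem[0x15]=0x70, mem[0x04]=0x8f

MEM[0x1d,0x05,0x09,0x15,0x04] = 8f c8 d0 70 8f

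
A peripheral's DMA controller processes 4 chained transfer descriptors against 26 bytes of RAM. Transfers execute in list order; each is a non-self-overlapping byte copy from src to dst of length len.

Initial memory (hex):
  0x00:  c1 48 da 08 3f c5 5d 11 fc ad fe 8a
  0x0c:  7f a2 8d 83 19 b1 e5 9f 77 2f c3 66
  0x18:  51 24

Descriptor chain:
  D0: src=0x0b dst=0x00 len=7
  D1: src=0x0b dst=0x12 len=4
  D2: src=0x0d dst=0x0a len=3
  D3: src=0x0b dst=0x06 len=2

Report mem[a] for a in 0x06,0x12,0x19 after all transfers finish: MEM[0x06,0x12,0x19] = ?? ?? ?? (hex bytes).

  after D0: wrote 7B at 0x00 = 8a7fa28d8319b1
  after D1: wrote 4B at 0x12 = 8a7fa28d
  after D2: wrote 3B at 0x0a = a28d83
  after D3: wrote 2B at 0x06 = 8d83
query mem[0x06]=0x8d, mem[0x12]=0x8a, mem[0x19]=0x24

MEM[0x06,0x12,0x19] = 8d 8a 24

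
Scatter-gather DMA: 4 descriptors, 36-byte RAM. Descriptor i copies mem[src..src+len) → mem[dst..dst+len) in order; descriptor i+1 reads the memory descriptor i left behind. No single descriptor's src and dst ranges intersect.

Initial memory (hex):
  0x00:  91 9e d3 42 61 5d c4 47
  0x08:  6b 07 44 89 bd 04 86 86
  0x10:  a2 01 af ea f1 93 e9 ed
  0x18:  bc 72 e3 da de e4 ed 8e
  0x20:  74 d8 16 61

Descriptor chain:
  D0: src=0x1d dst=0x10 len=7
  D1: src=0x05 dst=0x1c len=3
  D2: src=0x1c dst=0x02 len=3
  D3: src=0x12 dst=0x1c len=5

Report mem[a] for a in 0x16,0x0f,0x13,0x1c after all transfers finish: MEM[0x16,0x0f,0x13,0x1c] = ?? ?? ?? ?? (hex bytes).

MEM[0x16,0x0f,0x13,0x1c] = 61 86 74 8e

D0: mem[0x10..0x16] <- [e4 ed 8e 74 d8 16 61]
D1: mem[0x1c..0x1e] <- [5d c4 47]
D2: mem[0x02..0x04] <- [5d c4 47]
D3: mem[0x1c..0x20] <- [8e 74 d8 16 61]
query mem[0x16]=0x61, mem[0x0f]=0x86, mem[0x13]=0x74, mem[0x1c]=0x8e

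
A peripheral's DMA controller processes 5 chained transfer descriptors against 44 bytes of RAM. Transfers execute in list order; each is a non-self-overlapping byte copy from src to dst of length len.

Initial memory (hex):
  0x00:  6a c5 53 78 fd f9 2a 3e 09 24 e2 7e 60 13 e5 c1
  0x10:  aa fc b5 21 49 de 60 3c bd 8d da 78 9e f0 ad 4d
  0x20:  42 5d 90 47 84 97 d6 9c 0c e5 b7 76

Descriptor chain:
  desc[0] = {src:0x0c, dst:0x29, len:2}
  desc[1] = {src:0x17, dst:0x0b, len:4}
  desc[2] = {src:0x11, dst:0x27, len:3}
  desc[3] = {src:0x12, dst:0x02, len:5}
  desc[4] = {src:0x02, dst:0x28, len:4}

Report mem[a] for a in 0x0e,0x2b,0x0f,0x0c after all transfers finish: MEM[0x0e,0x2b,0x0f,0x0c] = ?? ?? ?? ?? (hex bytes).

MEM[0x0e,0x2b,0x0f,0x0c] = da de c1 bd

#0 dst[0x29+2] := {0x60,0x13}
#1 dst[0x0b+4] := {0x3c,0xbd,0x8d,0xda}
#2 dst[0x27+3] := {0xfc,0xb5,0x21}
#3 dst[0x02+5] := {0xb5,0x21,0x49,0xde,0x60}
#4 dst[0x28+4] := {0xb5,0x21,0x49,0xde}
query mem[0x0e]=0xda, mem[0x2b]=0xde, mem[0x0f]=0xc1, mem[0x0c]=0xbd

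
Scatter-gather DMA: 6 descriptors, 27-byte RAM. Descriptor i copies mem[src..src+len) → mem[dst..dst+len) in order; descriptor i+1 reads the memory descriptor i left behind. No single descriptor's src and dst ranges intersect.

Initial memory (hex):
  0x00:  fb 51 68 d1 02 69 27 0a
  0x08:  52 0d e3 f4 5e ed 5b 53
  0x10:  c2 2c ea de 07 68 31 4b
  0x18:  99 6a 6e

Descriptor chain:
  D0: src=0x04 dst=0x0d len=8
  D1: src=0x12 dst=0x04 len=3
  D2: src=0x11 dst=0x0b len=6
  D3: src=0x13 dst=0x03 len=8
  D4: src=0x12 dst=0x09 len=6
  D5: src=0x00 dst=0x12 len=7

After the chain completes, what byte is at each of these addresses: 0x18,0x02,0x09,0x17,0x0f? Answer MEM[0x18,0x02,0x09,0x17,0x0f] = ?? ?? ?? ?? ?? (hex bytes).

MEM[0x18,0x02,0x09,0x17,0x0f] = 31 68 0d 68 68

D0: mem[0x0d..0x14] <- [02 69 27 0a 52 0d e3 f4]
D1: mem[0x04..0x06] <- [0d e3 f4]
D2: mem[0x0b..0x10] <- [52 0d e3 f4 68 31]
D3: mem[0x03..0x0a] <- [e3 f4 68 31 4b 99 6a 6e]
D4: mem[0x09..0x0e] <- [0d e3 f4 68 31 4b]
D5: mem[0x12..0x18] <- [fb 51 68 e3 f4 68 31]
query mem[0x18]=0x31, mem[0x02]=0x68, mem[0x09]=0x0d, mem[0x17]=0x68, mem[0x0f]=0x68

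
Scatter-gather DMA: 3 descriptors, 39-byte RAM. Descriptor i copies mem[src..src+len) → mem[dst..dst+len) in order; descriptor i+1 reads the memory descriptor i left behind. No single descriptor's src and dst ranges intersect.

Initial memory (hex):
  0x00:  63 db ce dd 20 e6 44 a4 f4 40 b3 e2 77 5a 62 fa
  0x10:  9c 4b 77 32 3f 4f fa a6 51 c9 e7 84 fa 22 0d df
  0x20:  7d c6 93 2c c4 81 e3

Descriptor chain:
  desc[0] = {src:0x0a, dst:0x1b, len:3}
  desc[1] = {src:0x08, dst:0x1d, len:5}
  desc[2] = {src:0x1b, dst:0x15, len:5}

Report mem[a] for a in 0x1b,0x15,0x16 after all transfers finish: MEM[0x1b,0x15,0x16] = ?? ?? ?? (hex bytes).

[0] 0x0a->0x1b len=3 : b3 e2 77
[1] 0x08->0x1d len=5 : f4 40 b3 e2 77
[2] 0x1b->0x15 len=5 : b3 e2 f4 40 b3
query mem[0x1b]=0xb3, mem[0x15]=0xb3, mem[0x16]=0xe2

MEM[0x1b,0x15,0x16] = b3 b3 e2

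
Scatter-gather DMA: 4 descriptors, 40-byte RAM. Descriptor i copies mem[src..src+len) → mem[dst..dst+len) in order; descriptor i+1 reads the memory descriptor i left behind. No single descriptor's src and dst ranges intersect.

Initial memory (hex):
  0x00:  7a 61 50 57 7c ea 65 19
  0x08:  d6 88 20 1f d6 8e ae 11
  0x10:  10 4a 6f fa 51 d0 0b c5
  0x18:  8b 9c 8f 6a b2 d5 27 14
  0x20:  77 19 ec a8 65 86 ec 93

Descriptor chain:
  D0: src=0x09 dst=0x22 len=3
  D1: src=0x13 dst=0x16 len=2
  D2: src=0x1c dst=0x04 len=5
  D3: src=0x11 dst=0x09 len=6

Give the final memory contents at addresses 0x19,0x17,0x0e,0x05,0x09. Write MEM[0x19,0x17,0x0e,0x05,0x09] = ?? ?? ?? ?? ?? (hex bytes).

MEM[0x19,0x17,0x0e,0x05,0x09] = 9c 51 fa d5 4a

  after D0: wrote 3B at 0x22 = 88201f
  after D1: wrote 2B at 0x16 = fa51
  after D2: wrote 5B at 0x04 = b2d5271477
  after D3: wrote 6B at 0x09 = 4a6ffa51d0fa
query mem[0x19]=0x9c, mem[0x17]=0x51, mem[0x0e]=0xfa, mem[0x05]=0xd5, mem[0x09]=0x4a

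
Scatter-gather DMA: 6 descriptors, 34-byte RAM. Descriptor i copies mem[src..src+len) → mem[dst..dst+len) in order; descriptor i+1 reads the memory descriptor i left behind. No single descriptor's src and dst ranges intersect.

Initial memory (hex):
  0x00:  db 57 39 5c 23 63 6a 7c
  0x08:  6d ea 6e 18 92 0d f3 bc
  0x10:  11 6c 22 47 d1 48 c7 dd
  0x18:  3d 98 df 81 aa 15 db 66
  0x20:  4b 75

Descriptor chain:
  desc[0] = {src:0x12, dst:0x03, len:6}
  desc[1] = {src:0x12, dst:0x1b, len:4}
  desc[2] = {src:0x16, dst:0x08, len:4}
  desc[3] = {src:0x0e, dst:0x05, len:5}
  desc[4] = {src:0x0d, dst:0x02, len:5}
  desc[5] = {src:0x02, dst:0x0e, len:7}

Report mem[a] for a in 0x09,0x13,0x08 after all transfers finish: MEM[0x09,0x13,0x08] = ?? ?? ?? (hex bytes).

MEM[0x09,0x13,0x08] = 22 11 6c

[0] 0x12->0x03 len=6 : 22 47 d1 48 c7 dd
[1] 0x12->0x1b len=4 : 22 47 d1 48
[2] 0x16->0x08 len=4 : c7 dd 3d 98
[3] 0x0e->0x05 len=5 : f3 bc 11 6c 22
[4] 0x0d->0x02 len=5 : 0d f3 bc 11 6c
[5] 0x02->0x0e len=7 : 0d f3 bc 11 6c 11 6c
query mem[0x09]=0x22, mem[0x13]=0x11, mem[0x08]=0x6c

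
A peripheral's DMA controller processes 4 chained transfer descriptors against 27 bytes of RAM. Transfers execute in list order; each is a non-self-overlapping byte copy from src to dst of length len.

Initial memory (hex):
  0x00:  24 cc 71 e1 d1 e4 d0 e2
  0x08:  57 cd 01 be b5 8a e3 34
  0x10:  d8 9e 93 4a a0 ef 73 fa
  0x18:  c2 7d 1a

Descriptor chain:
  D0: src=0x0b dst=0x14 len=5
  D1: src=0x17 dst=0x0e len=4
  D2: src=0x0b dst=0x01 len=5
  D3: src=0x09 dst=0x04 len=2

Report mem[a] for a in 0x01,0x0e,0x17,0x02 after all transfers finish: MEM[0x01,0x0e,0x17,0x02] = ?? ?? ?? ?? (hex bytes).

  after D0: wrote 5B at 0x14 = beb58ae334
  after D1: wrote 4B at 0x0e = e3347d1a
  after D2: wrote 5B at 0x01 = beb58ae334
  after D3: wrote 2B at 0x04 = cd01
query mem[0x01]=0xbe, mem[0x0e]=0xe3, mem[0x17]=0xe3, mem[0x02]=0xb5

MEM[0x01,0x0e,0x17,0x02] = be e3 e3 b5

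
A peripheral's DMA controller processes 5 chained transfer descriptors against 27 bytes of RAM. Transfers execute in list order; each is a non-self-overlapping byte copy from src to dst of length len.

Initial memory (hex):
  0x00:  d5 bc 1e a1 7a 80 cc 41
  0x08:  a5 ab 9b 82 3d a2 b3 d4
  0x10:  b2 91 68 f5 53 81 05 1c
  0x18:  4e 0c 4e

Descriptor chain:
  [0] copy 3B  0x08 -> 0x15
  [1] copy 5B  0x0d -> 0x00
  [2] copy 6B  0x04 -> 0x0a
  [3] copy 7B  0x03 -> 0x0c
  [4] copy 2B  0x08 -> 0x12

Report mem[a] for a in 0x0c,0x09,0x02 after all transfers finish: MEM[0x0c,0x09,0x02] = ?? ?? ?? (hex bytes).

MEM[0x0c,0x09,0x02] = b2 ab d4

D0: mem[0x15..0x17] <- [a5 ab 9b]
D1: mem[0x00..0x04] <- [a2 b3 d4 b2 91]
D2: mem[0x0a..0x0f] <- [91 80 cc 41 a5 ab]
D3: mem[0x0c..0x12] <- [b2 91 80 cc 41 a5 ab]
D4: mem[0x12..0x13] <- [a5 ab]
query mem[0x0c]=0xb2, mem[0x09]=0xab, mem[0x02]=0xd4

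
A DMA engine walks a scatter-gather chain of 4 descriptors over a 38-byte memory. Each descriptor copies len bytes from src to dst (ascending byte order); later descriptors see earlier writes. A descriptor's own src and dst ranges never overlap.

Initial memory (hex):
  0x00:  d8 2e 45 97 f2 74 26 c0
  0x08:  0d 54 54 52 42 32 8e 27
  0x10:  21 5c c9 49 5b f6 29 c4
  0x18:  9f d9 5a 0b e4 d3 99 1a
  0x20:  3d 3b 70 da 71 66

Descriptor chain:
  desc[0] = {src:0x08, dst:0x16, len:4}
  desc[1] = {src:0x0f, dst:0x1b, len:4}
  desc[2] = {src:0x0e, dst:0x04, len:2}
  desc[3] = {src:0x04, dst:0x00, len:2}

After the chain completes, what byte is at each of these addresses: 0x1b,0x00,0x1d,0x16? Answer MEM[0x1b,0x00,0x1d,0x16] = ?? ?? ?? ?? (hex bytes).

MEM[0x1b,0x00,0x1d,0x16] = 27 8e 5c 0d

  after D0: wrote 4B at 0x16 = 0d545452
  after D1: wrote 4B at 0x1b = 27215cc9
  after D2: wrote 2B at 0x04 = 8e27
  after D3: wrote 2B at 0x00 = 8e27
query mem[0x1b]=0x27, mem[0x00]=0x8e, mem[0x1d]=0x5c, mem[0x16]=0x0d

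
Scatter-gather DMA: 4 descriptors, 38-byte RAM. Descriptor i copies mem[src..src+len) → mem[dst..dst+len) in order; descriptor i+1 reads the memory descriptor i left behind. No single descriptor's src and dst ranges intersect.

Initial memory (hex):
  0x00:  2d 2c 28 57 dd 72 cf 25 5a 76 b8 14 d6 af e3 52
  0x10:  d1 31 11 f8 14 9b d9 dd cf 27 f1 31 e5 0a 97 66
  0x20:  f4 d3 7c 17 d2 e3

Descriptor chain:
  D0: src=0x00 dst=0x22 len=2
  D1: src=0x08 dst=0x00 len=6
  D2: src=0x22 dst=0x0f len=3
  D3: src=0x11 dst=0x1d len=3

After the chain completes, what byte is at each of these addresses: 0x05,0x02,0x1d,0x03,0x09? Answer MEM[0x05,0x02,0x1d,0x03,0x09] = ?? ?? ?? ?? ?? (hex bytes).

MEM[0x05,0x02,0x1d,0x03,0x09] = af b8 d2 14 76

D0: mem[0x22..0x23] <- [2d 2c]
D1: mem[0x00..0x05] <- [5a 76 b8 14 d6 af]
D2: mem[0x0f..0x11] <- [2d 2c d2]
D3: mem[0x1d..0x1f] <- [d2 11 f8]
query mem[0x05]=0xaf, mem[0x02]=0xb8, mem[0x1d]=0xd2, mem[0x03]=0x14, mem[0x09]=0x76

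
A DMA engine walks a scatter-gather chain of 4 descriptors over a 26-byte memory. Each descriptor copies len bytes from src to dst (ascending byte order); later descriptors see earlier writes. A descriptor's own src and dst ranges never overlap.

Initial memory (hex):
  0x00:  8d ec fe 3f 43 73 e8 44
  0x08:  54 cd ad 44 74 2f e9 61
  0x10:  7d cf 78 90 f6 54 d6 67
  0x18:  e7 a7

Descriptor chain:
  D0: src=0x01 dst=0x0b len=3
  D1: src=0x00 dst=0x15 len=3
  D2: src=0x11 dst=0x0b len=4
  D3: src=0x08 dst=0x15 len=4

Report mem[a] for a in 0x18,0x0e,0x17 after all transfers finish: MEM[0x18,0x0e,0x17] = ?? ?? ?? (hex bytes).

MEM[0x18,0x0e,0x17] = cf f6 ad

[0] 0x01->0x0b len=3 : ec fe 3f
[1] 0x00->0x15 len=3 : 8d ec fe
[2] 0x11->0x0b len=4 : cf 78 90 f6
[3] 0x08->0x15 len=4 : 54 cd ad cf
query mem[0x18]=0xcf, mem[0x0e]=0xf6, mem[0x17]=0xad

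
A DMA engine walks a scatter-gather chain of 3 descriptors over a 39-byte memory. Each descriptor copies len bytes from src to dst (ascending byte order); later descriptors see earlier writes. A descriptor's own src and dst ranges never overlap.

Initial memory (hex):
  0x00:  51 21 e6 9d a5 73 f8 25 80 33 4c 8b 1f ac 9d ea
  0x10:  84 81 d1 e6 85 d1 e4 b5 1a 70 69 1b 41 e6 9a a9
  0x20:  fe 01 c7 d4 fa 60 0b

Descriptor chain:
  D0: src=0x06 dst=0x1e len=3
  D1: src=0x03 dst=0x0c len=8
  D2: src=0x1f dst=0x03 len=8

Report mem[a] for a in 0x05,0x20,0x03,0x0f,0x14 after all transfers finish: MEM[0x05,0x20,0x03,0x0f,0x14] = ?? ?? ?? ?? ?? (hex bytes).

[0] 0x06->0x1e len=3 : f8 25 80
[1] 0x03->0x0c len=8 : 9d a5 73 f8 25 80 33 4c
[2] 0x1f->0x03 len=8 : 25 80 01 c7 d4 fa 60 0b
query mem[0x05]=0x01, mem[0x20]=0x80, mem[0x03]=0x25, mem[0x0f]=0xf8, mem[0x14]=0x85

MEM[0x05,0x20,0x03,0x0f,0x14] = 01 80 25 f8 85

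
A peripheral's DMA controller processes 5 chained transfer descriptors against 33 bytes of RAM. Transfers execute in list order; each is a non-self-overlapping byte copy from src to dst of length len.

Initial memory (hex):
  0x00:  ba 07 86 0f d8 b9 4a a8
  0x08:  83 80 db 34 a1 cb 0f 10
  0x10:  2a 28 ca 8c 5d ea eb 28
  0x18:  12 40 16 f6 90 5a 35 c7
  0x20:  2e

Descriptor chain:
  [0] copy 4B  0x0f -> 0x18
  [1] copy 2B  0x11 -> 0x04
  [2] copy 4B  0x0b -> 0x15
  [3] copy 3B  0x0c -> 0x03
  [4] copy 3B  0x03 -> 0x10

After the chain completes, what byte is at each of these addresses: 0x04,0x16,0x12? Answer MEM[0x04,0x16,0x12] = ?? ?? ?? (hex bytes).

MEM[0x04,0x16,0x12] = cb a1 0f

#0 dst[0x18+4] := {0x10,0x2a,0x28,0xca}
#1 dst[0x04+2] := {0x28,0xca}
#2 dst[0x15+4] := {0x34,0xa1,0xcb,0x0f}
#3 dst[0x03+3] := {0xa1,0xcb,0x0f}
#4 dst[0x10+3] := {0xa1,0xcb,0x0f}
query mem[0x04]=0xcb, mem[0x16]=0xa1, mem[0x12]=0x0f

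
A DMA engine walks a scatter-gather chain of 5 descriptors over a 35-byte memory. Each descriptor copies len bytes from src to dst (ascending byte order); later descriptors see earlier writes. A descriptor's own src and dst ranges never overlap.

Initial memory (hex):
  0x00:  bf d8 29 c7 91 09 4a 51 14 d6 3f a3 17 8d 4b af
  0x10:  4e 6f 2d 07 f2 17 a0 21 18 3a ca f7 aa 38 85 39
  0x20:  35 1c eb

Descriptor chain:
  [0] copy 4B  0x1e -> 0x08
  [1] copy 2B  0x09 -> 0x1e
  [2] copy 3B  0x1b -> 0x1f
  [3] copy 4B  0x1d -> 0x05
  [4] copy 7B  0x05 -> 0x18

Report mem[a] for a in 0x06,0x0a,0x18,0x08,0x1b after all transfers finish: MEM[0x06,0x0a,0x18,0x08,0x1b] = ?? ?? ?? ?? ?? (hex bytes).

  after D0: wrote 4B at 0x08 = 8539351c
  after D1: wrote 2B at 0x1e = 3935
  after D2: wrote 3B at 0x1f = f7aa38
  after D3: wrote 4B at 0x05 = 3839f7aa
  after D4: wrote 7B at 0x18 = 3839f7aa39351c
query mem[0x06]=0x39, mem[0x0a]=0x35, mem[0x18]=0x38, mem[0x08]=0xaa, mem[0x1b]=0xaa

MEM[0x06,0x0a,0x18,0x08,0x1b] = 39 35 38 aa aa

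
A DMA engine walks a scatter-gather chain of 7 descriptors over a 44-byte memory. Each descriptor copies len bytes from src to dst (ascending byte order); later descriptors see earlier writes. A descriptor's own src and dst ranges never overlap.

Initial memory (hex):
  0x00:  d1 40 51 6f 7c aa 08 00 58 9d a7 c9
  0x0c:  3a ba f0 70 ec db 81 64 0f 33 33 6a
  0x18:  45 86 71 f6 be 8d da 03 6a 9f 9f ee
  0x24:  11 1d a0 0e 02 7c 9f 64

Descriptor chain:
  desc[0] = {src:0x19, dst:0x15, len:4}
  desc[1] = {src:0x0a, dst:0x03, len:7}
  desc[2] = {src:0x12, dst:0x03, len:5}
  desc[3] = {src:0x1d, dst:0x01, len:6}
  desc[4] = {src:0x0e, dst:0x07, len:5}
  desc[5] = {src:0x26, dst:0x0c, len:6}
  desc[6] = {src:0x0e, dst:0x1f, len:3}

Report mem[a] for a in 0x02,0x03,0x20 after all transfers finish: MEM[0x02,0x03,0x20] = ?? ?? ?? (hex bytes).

D0: mem[0x15..0x18] <- [86 71 f6 be]
D1: mem[0x03..0x09] <- [a7 c9 3a ba f0 70 ec]
D2: mem[0x03..0x07] <- [81 64 0f 86 71]
D3: mem[0x01..0x06] <- [8d da 03 6a 9f 9f]
D4: mem[0x07..0x0b] <- [f0 70 ec db 81]
D5: mem[0x0c..0x11] <- [a0 0e 02 7c 9f 64]
D6: mem[0x1f..0x21] <- [02 7c 9f]
query mem[0x02]=0xda, mem[0x03]=0x03, mem[0x20]=0x7c

MEM[0x02,0x03,0x20] = da 03 7c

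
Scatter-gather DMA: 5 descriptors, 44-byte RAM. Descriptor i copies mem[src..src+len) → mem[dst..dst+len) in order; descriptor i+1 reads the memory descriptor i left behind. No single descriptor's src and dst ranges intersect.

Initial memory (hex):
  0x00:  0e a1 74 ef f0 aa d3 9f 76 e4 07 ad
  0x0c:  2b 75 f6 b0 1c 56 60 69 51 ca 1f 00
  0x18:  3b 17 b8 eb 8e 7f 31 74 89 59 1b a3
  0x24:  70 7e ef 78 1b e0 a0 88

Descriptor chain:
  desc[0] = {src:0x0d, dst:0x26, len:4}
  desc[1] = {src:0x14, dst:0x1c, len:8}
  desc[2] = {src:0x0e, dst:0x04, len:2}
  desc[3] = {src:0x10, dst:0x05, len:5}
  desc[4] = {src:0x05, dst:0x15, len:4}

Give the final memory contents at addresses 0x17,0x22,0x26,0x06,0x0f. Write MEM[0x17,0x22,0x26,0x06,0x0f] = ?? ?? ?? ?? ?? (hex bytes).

D0: mem[0x26..0x29] <- [75 f6 b0 1c]
D1: mem[0x1c..0x23] <- [51 ca 1f 00 3b 17 b8 eb]
D2: mem[0x04..0x05] <- [f6 b0]
D3: mem[0x05..0x09] <- [1c 56 60 69 51]
D4: mem[0x15..0x18] <- [1c 56 60 69]
query mem[0x17]=0x60, mem[0x22]=0xb8, mem[0x26]=0x75, mem[0x06]=0x56, mem[0x0f]=0xb0

MEM[0x17,0x22,0x26,0x06,0x0f] = 60 b8 75 56 b0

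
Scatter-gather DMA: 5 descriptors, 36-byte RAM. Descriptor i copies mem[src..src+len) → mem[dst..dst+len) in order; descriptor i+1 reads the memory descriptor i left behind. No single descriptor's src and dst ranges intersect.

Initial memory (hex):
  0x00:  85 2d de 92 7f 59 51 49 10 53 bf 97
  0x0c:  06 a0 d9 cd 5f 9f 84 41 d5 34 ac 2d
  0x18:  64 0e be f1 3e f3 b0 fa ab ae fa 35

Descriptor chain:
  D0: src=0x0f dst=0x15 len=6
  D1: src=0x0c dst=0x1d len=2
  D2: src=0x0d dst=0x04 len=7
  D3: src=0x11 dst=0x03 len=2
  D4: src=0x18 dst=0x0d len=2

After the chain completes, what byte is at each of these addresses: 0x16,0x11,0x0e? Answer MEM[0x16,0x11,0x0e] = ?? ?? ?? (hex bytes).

MEM[0x16,0x11,0x0e] = 5f 9f 41

D0: mem[0x15..0x1a] <- [cd 5f 9f 84 41 d5]
D1: mem[0x1d..0x1e] <- [06 a0]
D2: mem[0x04..0x0a] <- [a0 d9 cd 5f 9f 84 41]
D3: mem[0x03..0x04] <- [9f 84]
D4: mem[0x0d..0x0e] <- [84 41]
query mem[0x16]=0x5f, mem[0x11]=0x9f, mem[0x0e]=0x41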